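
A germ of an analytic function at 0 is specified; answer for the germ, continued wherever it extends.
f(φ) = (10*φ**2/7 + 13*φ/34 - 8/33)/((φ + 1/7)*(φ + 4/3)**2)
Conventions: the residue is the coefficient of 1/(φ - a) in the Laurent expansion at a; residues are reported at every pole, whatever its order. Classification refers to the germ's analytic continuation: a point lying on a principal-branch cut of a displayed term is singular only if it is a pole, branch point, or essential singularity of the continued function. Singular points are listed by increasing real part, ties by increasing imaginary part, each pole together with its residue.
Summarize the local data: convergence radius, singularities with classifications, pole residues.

Radius of convergence at 0: 1/7.
At -4/3: a pole of order 2; residue 378113/233750.
At -1/7: a pole of order 1; residue -309291/1636250.

Denominator factor (φ + 4/3)^2: pole of order 2 at -4/3, modulus 4/3.
Denominator factor (φ + 1/7): pole of order 1 at -1/7, modulus 1/7.
The radius of convergence is the smallest modulus among the singular points: 1/7.
At the order-2 pole -4/3 set g(φ) = (φ - (-4/3))^2*f(φ) = (10*φ**2/7 + 13*φ/34 - 8/33)/(φ + 1/7).
Order-2 pole: residue = g'(a); g'(-4/3) = 378113/233750, so the residue is 378113/233750.
At the order-1 pole -1/7 set g(φ) = (φ - (-1/7))*f(φ) = (10*φ**2/7 + 13*φ/34 - 8/33)/(φ + 4/3)**2.
Simple pole: residue = g(a) at a = -1/7, which is -309291/1636250.
List the singular points by increasing real part (a conjugate pair: the negative imaginary part first).


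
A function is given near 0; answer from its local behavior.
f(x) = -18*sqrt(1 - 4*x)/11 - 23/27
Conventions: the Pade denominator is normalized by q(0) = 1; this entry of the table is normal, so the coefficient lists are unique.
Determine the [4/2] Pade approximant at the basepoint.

Taylor coefficients needed (expand at 0): a_0 = -739/297, a_1 = 36/11, a_2 = 36/11, a_3 = 72/11, a_4 = 180/11, a_5 = 504/11, a_6 = 1512/11.
Write the denominator as Q(x) = 1 + q1*x + q2*x^2. Requiring Q*f - P = O(x^7) with deg P <= 4 kills the coefficients of x^5..x^6 in Q*f:
  x^5: a_5 + q1*a_4 + q2*a_3 = 0, i.e. 504/11 + (180/11)*q1 + (72/11)*q2 = 0.
  x^6: a_6 + q1*a_5 + q2*a_4 = 0, i.e. 1512/11 + (504/11)*q1 + (180/11)*q2 = 0.
Solving this linear system: q1 = -14/3, q2 = 14/3.
The numerator is Q*f truncated at degree 4: P0 = a_0 = -739/297; P1 = a_1 + q1*a_0 = 13262/891; P2 = a_2 + q1*a_1 + q2*a_0 = -21038/891; P3 = a_3 + q1*a_2 + q2*a_1 = 72/11; P4 = a_4 + q1*a_3 + q2*a_2 = 12/11.

The Pade approximant has numerator coefficients [-739/297, 13262/891, -21038/891, 72/11, 12/11]; denominator coefficients [1, -14/3, 14/3].


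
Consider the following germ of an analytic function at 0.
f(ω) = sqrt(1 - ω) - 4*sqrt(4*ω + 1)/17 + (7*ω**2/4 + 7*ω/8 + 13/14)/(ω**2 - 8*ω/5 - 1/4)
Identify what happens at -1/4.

The point is an algebraic (square-root) branch point.

The term (-4/17)*sqrt(1 - ω/(-1/4)) has argument 1 - -1/4/(-1/4) = 0 at -1/4: a square-root (algebraic, two-sheeted) branch point; the remaining terms are analytic or single-valued there.


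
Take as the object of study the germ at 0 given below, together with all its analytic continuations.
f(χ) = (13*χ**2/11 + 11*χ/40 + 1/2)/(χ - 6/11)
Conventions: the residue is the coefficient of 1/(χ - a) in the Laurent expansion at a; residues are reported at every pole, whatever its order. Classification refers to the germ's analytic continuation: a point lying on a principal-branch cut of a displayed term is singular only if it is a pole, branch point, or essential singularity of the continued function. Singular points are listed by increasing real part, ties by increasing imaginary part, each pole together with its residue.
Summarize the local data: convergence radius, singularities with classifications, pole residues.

Denominator factor (χ - 6/11): pole of order 1 at 6/11, modulus 6/11.
The radius of convergence is the smallest modulus among the singular points: 6/11.
At the order-1 pole 6/11 set g(χ) = (χ - (6/11))*f(χ) = 13*χ**2/11 + 11*χ/40 + 1/2.
Simple pole: residue = g(a) at a = 6/11, which is 26663/26620.

Radius of convergence at 0: 6/11.
At 6/11: a pole of order 1; residue 26663/26620.


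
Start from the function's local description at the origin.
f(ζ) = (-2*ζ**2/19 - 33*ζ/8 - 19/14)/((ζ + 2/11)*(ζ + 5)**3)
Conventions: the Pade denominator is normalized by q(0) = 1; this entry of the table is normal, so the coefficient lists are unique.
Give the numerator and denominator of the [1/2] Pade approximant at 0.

Taylor coefficients needed (expand at 0): a_0 = -209/3500, a_1 = 12793/70000, a_2 = -12172523/13300000, a_3 = 132940049/26600000.
Write the denominator as Q(ζ) = 1 + q1*ζ + q2*ζ^2. Requiring Q*f - P = O(ζ^4) with deg P <= 1 kills the coefficients of ζ^2..ζ^3 in Q*f:
  ζ^2: a_2 + q1*a_1 + q2*a_0 = 0, i.e. -12172523/13300000 + (12793/70000)*q1 + (-209/3500)*q2 = 0.
  ζ^3: a_3 + q1*a_2 + q2*a_1 = 0, i.e. 132940049/26600000 + (-12172523/13300000)*q1 + (12793/70000)*q2 = 0.
Solving this linear system: q1 = 1009269551/163517230, q2 = 55356934983/15534136850.
The numerator is Q*f truncated at degree 1: P0 = a_0 = -209/3500; P1 = a_1 + q1*a_0 = -11194056841/60243190000.

The Pade approximant has numerator coefficients [-209/3500, -11194056841/60243190000]; denominator coefficients [1, 1009269551/163517230, 55356934983/15534136850].


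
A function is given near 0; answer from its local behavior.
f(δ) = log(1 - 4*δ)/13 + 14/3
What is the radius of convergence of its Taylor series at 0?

Branch term (1/13)*log(1 - δ/(1/4)): its argument vanishes at δ = 1/4, a logarithmic branch point, modulus 1/4.
The radius of convergence is the smallest modulus among the singular points: 1/4.

The radius of convergence is 1/4.


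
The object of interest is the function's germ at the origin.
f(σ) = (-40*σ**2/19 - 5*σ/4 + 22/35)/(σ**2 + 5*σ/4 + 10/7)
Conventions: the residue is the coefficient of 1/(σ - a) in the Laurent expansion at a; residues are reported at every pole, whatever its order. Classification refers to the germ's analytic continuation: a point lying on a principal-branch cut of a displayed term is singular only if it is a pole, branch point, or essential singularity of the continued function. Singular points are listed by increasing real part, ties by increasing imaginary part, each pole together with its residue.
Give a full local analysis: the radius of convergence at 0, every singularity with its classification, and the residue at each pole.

Denominator factor (σ**2 + 5*σ/4 + 10/7): discriminant -465/112, complex-conjugate roots (-5/8) + ((1/56)*sqrt(3255))*i and (-5/8) - ((1/56)*sqrt(3255))*i; poles of order 1, moduli (1/7)*sqrt(70) and (1/7)*sqrt(70).
The radius of convergence is the smallest modulus among the singular points: (1/7)*sqrt(70).
The factor σ**2 + 5*σ/4 + 10/7 splits as (σ - a)(σ - a') with a = (-5/8) - ((1/56)*sqrt(3255))*i, a' = (-5/8) + ((1/56)*sqrt(3255))*i. At the order-1 pole a set g(σ) = (σ - a)*f(σ) = [-40*σ**2/19 - 5*σ/4 + 22/35] / (σ - a').
Simple pole: residue = g(a) at a = (-5/8) - ((1/56)*sqrt(3255))*i, which is (105/152) + ((19667/824600)*sqrt(3255))*i.
The factor σ**2 + 5*σ/4 + 10/7 splits as (σ - a)(σ - a') with a = (-5/8) + ((1/56)*sqrt(3255))*i, a' = (-5/8) - ((1/56)*sqrt(3255))*i. At the order-1 pole a set g(σ) = (σ - a)*f(σ) = [-40*σ**2/19 - 5*σ/4 + 22/35] / (σ - a').
Simple pole: residue = g(a) at a = (-5/8) + ((1/56)*sqrt(3255))*i, which is (105/152) - ((19667/824600)*sqrt(3255))*i.
List the singular points by increasing real part (a conjugate pair: the negative imaginary part first).

Radius of convergence at 0: (1/7)*sqrt(70).
At (-5/8) - ((1/56)*sqrt(3255))*i: a pole of order 1; residue (105/152) + ((19667/824600)*sqrt(3255))*i.
At (-5/8) + ((1/56)*sqrt(3255))*i: a pole of order 1; residue (105/152) - ((19667/824600)*sqrt(3255))*i.


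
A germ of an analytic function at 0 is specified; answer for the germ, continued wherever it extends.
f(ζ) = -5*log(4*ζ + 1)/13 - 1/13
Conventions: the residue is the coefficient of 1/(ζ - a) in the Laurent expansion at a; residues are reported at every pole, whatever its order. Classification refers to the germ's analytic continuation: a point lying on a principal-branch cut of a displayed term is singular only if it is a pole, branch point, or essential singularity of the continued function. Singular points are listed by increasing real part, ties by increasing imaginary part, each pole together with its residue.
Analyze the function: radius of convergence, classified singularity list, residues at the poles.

Radius of convergence at 0: 1/4.
At -1/4: a logarithmic branch point.

Branch term (-5/13)*log(1 - ζ/(-1/4)): its argument vanishes at ζ = -1/4, a logarithmic branch point, modulus 1/4.
The radius of convergence is the smallest modulus among the singular points: 1/4.


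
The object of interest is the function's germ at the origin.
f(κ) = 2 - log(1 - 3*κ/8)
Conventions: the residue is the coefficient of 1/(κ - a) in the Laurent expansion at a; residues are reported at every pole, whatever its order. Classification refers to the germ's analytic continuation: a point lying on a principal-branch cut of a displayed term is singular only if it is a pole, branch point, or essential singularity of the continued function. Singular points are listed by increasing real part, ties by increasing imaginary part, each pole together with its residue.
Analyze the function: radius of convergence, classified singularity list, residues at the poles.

Branch term (-1)*log(1 - κ/(8/3)): its argument vanishes at κ = 8/3, a logarithmic branch point, modulus 8/3.
The radius of convergence is the smallest modulus among the singular points: 8/3.

Radius of convergence at 0: 8/3.
At 8/3: a logarithmic branch point.


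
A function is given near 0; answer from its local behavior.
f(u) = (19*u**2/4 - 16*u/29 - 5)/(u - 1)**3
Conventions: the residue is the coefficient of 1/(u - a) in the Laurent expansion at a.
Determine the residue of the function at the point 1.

The residue is 19/4.

At the order-3 pole 1 set g(u) = (u - (1))^3*f(u) = 19*u**2/4 - 16*u/29 - 5.
Order-3 pole: residue = g''(a)/2; g''(1) = 19/2, so the residue is 19/4.


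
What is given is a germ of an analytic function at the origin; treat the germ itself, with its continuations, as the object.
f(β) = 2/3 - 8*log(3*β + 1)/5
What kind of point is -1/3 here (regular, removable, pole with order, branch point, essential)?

The point is a logarithmic branch point.

The term (-8/5)*log(1 - β/(-1/3)) has argument 1 - -1/3/(-1/3) = 0 at -1/3: a logarithmic (infinitely-sheeted) branch point; the remaining terms are analytic or single-valued there.


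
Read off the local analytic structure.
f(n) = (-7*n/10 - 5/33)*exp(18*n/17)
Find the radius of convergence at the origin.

The radius of convergence is infinite.

The factor exp(18*n/17) is entire and contributes no finite singular point.
The polynomial part has no poles.
No finite singular points: the Taylor series at 0 converges everywhere.


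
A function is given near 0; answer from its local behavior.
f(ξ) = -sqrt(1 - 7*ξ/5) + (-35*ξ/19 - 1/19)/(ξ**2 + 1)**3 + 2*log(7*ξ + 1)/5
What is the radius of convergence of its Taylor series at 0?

The radius of convergence is 1/7.

Denominator factor (ξ**2 + 1)^3: discriminant -4, complex-conjugate roots (1)*i and -(1)*i; poles of order 3, moduli 1 and 1.
Branch term (2/5)*log(1 - ξ/(-1/7)): its argument vanishes at ξ = -1/7, a logarithmic branch point, modulus 1/7.
Branch term (-1)*sqrt(1 - ξ/(5/7)): its argument vanishes at ξ = 5/7, a square-root branch point, modulus 5/7.
The radius of convergence is the smallest modulus among the singular points: 1/7.


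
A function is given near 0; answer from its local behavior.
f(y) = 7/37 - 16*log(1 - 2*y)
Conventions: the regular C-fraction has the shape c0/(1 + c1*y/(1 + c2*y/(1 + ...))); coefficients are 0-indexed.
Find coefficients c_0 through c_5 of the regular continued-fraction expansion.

Taylor coefficients (expand at 0): a_0 = 7/37, a_1 = 32, a_2 = 32, a_3 = 128/3, a_4 = 64, a_5 = 512/5.
c0 = a_0 = 7/37. Peel one level at a time: if S = 1 + c*y/S' with S'(0) = 1, then c is the y-coefficient of S and S' = c*y/(S - 1).
S_1 = c0/f = 1 + (-1184/7)*y + (1393568/49)*y^2 + ...; c1 = -1184/7.
S_2 = c1*y/(S_1 - 1) = 1 + (1177/7)*y + (-1/3)*y^2 + ...; c2 = 1177/7.
S_3 = c2*y/(S_2 - 1) = 1 + (7/3531)*y + (24766/12467961)*y^2 + ...; c3 = 7/3531.
S_4 = c3*y/(S_3 - 1) = 1 + (-3538/3531)*y + (-4/15)*y^2 + ...; c4 = -3538/3531.
S_5 = c4*y/(S_4 - 1) = 1 + (-2354/8845)*y + ...; c5 = -2354/8845.

The regular C-fraction coefficients are [7/37, -1184/7, 1177/7, 7/3531, -3538/3531, -2354/8845].


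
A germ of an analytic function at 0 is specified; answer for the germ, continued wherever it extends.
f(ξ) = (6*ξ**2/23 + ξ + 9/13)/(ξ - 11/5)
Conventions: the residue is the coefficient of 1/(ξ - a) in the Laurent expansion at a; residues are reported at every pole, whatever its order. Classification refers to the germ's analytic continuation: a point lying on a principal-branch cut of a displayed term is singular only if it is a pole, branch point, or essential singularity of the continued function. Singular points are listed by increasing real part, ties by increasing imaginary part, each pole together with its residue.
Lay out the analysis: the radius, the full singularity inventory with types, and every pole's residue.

Radius of convergence at 0: 11/5.
At 11/5: a pole of order 1; residue 31058/7475.

Denominator factor (ξ - 11/5): pole of order 1 at 11/5, modulus 11/5.
The radius of convergence is the smallest modulus among the singular points: 11/5.
At the order-1 pole 11/5 set g(ξ) = (ξ - (11/5))*f(ξ) = 6*ξ**2/23 + ξ + 9/13.
Simple pole: residue = g(a) at a = 11/5, which is 31058/7475.


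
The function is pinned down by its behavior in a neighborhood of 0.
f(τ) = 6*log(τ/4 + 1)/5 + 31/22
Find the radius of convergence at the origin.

Branch term (6/5)*log(1 - τ/(-4)): its argument vanishes at τ = -4, a logarithmic branch point, modulus 4.
The radius of convergence is the smallest modulus among the singular points: 4.

The radius of convergence is 4.


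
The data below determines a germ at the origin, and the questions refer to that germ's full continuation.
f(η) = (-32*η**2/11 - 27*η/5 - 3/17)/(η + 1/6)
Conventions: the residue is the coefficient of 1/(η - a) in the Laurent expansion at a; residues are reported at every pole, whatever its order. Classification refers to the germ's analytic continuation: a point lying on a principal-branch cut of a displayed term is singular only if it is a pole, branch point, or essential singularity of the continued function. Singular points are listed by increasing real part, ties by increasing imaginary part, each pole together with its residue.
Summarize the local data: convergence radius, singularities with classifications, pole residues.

Denominator factor (η + 1/6): pole of order 1 at -1/6, modulus 1/6.
The radius of convergence is the smallest modulus among the singular points: 1/6.
At the order-1 pole -1/6 set g(η) = (η - (-1/6))*f(η) = -32*η**2/11 - 27*η/5 - 3/17.
Simple pole: residue = g(a) at a = -1/6, which is 10817/16830.

Radius of convergence at 0: 1/6.
At -1/6: a pole of order 1; residue 10817/16830.


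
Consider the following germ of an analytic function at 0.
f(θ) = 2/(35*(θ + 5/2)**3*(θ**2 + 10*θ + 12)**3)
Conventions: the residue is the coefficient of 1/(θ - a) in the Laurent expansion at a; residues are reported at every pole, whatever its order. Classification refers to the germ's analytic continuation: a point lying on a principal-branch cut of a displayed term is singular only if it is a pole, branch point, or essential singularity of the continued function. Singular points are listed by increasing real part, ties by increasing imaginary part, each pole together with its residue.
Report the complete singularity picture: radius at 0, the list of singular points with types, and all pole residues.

Radius of convergence at 0: 5 - sqrt(13).
At -5 - sqrt(13): a pole of order 3; residue 58112/167403915 - (7075405/73557280251)*sqrt(13).
At -5/2: a pole of order 3; residue -116224/167403915.
At -5 + sqrt(13): a pole of order 3; residue 58112/167403915 + (7075405/73557280251)*sqrt(13).


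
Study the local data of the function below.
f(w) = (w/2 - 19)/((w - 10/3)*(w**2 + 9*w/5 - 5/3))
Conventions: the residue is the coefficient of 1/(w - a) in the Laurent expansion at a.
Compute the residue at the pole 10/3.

The residue is -156/139.

At the order-1 pole 10/3 set g(w) = (w - (10/3))*f(w) = (w/2 - 19)/(w**2 + 9*w/5 - 5/3).
Simple pole: residue = g(a) at a = 10/3, which is -156/139.


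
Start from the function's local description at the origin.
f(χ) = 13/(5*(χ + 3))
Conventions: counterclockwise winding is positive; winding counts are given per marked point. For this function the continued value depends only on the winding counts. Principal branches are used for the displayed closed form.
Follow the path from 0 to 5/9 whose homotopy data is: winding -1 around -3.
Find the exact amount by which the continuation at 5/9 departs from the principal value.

The function is rational, hence single-valued: continuing it around any pole returns the same value, so the difference is 0.

Continued minus principal equals 0.


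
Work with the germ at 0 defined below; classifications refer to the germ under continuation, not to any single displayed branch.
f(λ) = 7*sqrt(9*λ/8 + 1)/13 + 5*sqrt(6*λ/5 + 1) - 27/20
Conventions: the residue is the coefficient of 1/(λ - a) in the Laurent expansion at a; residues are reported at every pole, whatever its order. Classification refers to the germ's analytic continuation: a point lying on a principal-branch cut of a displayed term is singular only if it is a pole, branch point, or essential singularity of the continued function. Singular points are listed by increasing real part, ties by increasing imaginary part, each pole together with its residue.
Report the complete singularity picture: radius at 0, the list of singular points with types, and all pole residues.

Radius of convergence at 0: 5/6.
At -8/9: an algebraic (square-root) branch point.
At -5/6: an algebraic (square-root) branch point.

Branch term (7/13)*sqrt(1 - λ/(-8/9)): its argument vanishes at λ = -8/9, a square-root branch point, modulus 8/9.
Branch term (5)*sqrt(1 - λ/(-5/6)): its argument vanishes at λ = -5/6, a square-root branch point, modulus 5/6.
The radius of convergence is the smallest modulus among the singular points: 5/6.
List the singular points by increasing real part (a conjugate pair: the negative imaginary part first).


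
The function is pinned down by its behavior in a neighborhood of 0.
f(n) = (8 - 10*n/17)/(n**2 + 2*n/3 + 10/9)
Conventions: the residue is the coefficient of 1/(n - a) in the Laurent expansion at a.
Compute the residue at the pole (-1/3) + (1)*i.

The residue is (-5/17) - (209/51)*i.

The factor n**2 + 2*n/3 + 10/9 splits as (n - a)(n - a') with a = (-1/3) + (1)*i, a' = (-1/3) - (1)*i. At the order-1 pole a set g(n) = (n - a)*f(n) = [8 - 10*n/17] / (n - a').
Simple pole: residue = g(a) at a = (-1/3) + (1)*i, which is (-5/17) - (209/51)*i.


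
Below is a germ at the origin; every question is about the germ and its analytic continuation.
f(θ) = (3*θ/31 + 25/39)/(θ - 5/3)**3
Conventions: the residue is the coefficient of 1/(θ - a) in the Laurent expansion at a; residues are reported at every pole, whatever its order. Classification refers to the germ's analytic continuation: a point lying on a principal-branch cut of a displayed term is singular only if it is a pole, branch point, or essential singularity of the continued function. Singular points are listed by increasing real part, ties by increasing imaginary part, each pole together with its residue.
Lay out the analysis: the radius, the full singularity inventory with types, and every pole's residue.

Radius of convergence at 0: 5/3.
At 5/3: a pole of order 3; residue 0.

Denominator factor (θ - 5/3)^3: pole of order 3 at 5/3, modulus 5/3.
The radius of convergence is the smallest modulus among the singular points: 5/3.
At the order-3 pole 5/3 set g(θ) = (θ - (5/3))^3*f(θ) = 3*θ/31 + 25/39.
Order-3 pole: residue = g''(a)/2; g''(5/3) = 0, so the residue is 0.


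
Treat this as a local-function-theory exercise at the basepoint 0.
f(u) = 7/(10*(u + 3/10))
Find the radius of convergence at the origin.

The radius of convergence is 3/10.

Denominator factor (u + 3/10): pole of order 1 at -3/10, modulus 3/10.
The radius of convergence is the smallest modulus among the singular points: 3/10.


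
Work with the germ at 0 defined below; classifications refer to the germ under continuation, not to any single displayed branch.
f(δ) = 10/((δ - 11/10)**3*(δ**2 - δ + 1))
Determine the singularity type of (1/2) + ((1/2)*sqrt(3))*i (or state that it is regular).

The denominator factor δ**2 - δ + 1 vanishes at (1/2) + ((1/2)*sqrt(3))*i and appears to the power 1; the numerator there equals 10, nonzero, and no other factor vanishes.
Hence a pole whose order is the multiplicity, 1.

The point is a pole of order 1.


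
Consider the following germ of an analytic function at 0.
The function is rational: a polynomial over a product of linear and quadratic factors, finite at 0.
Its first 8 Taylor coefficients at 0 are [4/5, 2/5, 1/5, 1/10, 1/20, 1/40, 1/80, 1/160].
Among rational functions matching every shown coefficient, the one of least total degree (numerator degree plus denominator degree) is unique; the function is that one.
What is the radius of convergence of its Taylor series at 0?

The radius of convergence is 2.

No rational of total degree below 1 reproduces all 8 coefficients; solving the [0/1] Pade equations on them gives f(u) = -8/(5*(u - 2)), whose expansion matches every shown term.
Denominator factor (u - 2): pole of order 1 at 2, modulus 2.
The radius of convergence is the smallest modulus among the singular points: 2.


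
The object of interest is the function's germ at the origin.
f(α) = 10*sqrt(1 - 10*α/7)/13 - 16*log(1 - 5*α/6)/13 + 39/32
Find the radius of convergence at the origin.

Branch term (10/13)*sqrt(1 - α/(7/10)): its argument vanishes at α = 7/10, a square-root branch point, modulus 7/10.
Branch term (-16/13)*log(1 - α/(6/5)): its argument vanishes at α = 6/5, a logarithmic branch point, modulus 6/5.
The radius of convergence is the smallest modulus among the singular points: 7/10.

The radius of convergence is 7/10.


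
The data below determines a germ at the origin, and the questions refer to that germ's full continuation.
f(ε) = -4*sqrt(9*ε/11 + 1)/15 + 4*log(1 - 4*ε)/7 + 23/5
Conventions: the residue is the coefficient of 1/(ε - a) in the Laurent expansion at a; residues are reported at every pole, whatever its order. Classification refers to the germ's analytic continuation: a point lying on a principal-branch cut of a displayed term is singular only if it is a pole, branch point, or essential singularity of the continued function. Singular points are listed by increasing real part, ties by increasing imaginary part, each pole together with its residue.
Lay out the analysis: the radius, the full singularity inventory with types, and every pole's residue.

Branch term (-4/15)*sqrt(1 - ε/(-11/9)): its argument vanishes at ε = -11/9, a square-root branch point, modulus 11/9.
Branch term (4/7)*log(1 - ε/(1/4)): its argument vanishes at ε = 1/4, a logarithmic branch point, modulus 1/4.
The radius of convergence is the smallest modulus among the singular points: 1/4.
List the singular points by increasing real part (a conjugate pair: the negative imaginary part first).

Radius of convergence at 0: 1/4.
At -11/9: an algebraic (square-root) branch point.
At 1/4: a logarithmic branch point.


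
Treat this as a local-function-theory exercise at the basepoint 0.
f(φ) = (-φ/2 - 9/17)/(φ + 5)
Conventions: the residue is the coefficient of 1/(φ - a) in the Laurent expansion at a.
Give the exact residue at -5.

At the order-1 pole -5 set g(φ) = (φ - (-5))*f(φ) = -φ/2 - 9/17.
Simple pole: residue = g(a) at a = -5, which is 67/34.

The residue is 67/34.


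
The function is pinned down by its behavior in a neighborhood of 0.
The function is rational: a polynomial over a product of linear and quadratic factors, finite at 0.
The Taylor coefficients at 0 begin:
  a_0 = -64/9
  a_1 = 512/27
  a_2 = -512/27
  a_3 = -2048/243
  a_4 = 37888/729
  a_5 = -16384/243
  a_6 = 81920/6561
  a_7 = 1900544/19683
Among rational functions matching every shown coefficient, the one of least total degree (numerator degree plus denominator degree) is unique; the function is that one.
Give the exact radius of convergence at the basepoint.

The radius of convergence is (1/2)*sqrt(3).

No rational of total degree below 4 reproduces all 8 coefficients; solving the [0/4] Pade equations on them gives f(j) = -4/(j**2 + j + 3/4)**2, whose expansion matches every shown term.
Denominator factor (j**2 + j + 3/4)^2: discriminant -2, complex-conjugate roots (-1/2) + ((1/2)*sqrt(2))*i and (-1/2) - ((1/2)*sqrt(2))*i; poles of order 2, moduli (1/2)*sqrt(3) and (1/2)*sqrt(3).
The radius of convergence is the smallest modulus among the singular points: (1/2)*sqrt(3).


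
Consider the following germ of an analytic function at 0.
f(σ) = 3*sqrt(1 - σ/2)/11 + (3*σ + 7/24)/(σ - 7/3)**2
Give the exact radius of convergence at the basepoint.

The radius of convergence is 2.

Denominator factor (σ - 7/3)^2: pole of order 2 at 7/3, modulus 7/3.
Branch term (3/11)*sqrt(1 - σ/(2)): its argument vanishes at σ = 2, a square-root branch point, modulus 2.
The radius of convergence is the smallest modulus among the singular points: 2.


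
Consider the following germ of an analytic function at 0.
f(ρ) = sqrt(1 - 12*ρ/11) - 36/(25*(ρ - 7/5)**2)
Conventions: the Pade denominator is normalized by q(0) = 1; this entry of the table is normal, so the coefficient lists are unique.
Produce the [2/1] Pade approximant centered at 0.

The Pade approximant has numerator coefficients [13/49, -142289864/77538923, 1014640338/5970497071]; denominator coefficients [1, -1431842/1582427].

Taylor coefficients needed (expand at 0): a_0 = 13/49, a_1 = -6018/3773, a_2 = -369918/290521, a_3 = -25773156/22370117.
Write the denominator as Q(ρ) = 1 + q1*ρ. Requiring Q*f - P = O(ρ^4) with deg P <= 2 kills the coefficients of ρ^3..ρ^3 in Q*f:
  ρ^3: a_3 + q1*a_2 = 0, i.e. -25773156/22370117 + (-369918/290521)*q1 = 0.
Solving this linear system: q1 = -1431842/1582427.
The numerator is Q*f truncated at degree 2: P0 = a_0 = 13/49; P1 = a_1 + q1*a_0 = -142289864/77538923; P2 = a_2 + q1*a_1 = 1014640338/5970497071.


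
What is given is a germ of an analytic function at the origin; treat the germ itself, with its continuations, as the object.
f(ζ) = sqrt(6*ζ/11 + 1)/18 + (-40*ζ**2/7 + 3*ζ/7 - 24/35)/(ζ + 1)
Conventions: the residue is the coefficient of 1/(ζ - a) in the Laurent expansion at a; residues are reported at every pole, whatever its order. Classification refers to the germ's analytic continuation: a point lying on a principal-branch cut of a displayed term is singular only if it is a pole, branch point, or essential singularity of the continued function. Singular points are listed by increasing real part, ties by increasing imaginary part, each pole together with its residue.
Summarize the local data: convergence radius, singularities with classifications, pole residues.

Radius of convergence at 0: 1.
At -11/6: an algebraic (square-root) branch point.
At -1: a pole of order 1; residue -239/35.

Denominator factor (ζ + 1): pole of order 1 at -1, modulus 1.
Branch term (1/18)*sqrt(1 - ζ/(-11/6)): its argument vanishes at ζ = -11/6, a square-root branch point, modulus 11/6.
The radius of convergence is the smallest modulus among the singular points: 1.
The branch term is analytic at -1 and contributes nothing to the residue; only the rational part matters.
At the order-1 pole -1 set g(ζ) = (ζ - (-1))*(rational part) = -40*ζ**2/7 + 3*ζ/7 - 24/35.
Simple pole: residue = g(a) at a = -1, which is -239/35.
List the singular points by increasing real part (a conjugate pair: the negative imaginary part first).


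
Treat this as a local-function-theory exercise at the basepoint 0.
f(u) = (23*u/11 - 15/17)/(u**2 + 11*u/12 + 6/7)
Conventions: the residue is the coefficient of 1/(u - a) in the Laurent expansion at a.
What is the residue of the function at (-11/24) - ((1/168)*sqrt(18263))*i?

The residue is (23/22) - ((751/88706)*sqrt(18263))*i.

The factor u**2 + 11*u/12 + 6/7 splits as (u - a)(u - a') with a = (-11/24) - ((1/168)*sqrt(18263))*i, a' = (-11/24) + ((1/168)*sqrt(18263))*i. At the order-1 pole a set g(u) = (u - a)*f(u) = [23*u/11 - 15/17] / (u - a').
Simple pole: residue = g(a) at a = (-11/24) - ((1/168)*sqrt(18263))*i, which is (23/22) - ((751/88706)*sqrt(18263))*i.


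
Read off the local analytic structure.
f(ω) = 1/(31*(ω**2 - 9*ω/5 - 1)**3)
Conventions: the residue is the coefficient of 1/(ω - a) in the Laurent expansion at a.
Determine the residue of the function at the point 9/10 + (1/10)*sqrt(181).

The residue is (18750/183821971)*sqrt(181).

The factor ω**2 - 9*ω/5 - 1 splits as (ω - a)(ω - a') with a = 9/10 + (1/10)*sqrt(181), a' = 9/10 - (1/10)*sqrt(181). At the order-3 pole a set g(ω) = (ω - a)^3*f(ω) = [1/31] / (ω - a')^3.
Order-3 pole: residue = g''(a)/2; g''(9/10 + (1/10)*sqrt(181)) = (37500/183821971)*sqrt(181), so the residue is (18750/183821971)*sqrt(181).


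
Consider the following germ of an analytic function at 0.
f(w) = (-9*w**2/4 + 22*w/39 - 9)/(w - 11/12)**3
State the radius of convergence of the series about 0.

Denominator factor (w - 11/12)^3: pole of order 3 at 11/12, modulus 11/12.
The radius of convergence is the smallest modulus among the singular points: 11/12.

The radius of convergence is 11/12.


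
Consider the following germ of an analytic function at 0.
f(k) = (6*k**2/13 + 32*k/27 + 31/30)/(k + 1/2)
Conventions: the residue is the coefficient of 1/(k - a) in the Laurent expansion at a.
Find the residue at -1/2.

The residue is 976/1755.

At the order-1 pole -1/2 set g(k) = (k - (-1/2))*f(k) = 6*k**2/13 + 32*k/27 + 31/30.
Simple pole: residue = g(a) at a = -1/2, which is 976/1755.


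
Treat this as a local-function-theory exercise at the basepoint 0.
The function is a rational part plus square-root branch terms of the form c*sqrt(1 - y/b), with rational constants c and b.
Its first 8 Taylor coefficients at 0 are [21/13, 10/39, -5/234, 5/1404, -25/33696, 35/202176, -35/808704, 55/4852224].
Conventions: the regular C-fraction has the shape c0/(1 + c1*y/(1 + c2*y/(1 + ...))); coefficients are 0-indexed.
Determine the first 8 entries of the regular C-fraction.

Taylor coefficients (read off): a_0 = 21/13, a_1 = 10/39, a_2 = -5/234, a_3 = 5/1404, a_4 = -25/33696, a_5 = 35/202176, a_6 = -35/808704, a_7 = 55/4852224.
c0 = a_0 = 21/13. Peel one level at a time: if S = 1 + c*y/S' with S'(0) = 1, then c is the y-coefficient of S and S' = c*y/(S - 1).
S_1 = c0/f = 1 + (-10/63)*y + (305/7938)*y^2 + ...; c1 = -10/63.
S_2 = c1*y/(S_1 - 1) = 1 + (61/252)*y + (-1/144)*y^2 + ...; c2 = 61/252.
S_3 = c2*y/(S_2 - 1) = 1 + (7/244)*y + (-707/178608)*y^2 + ...; c3 = 7/244.
S_4 = c3*y/(S_3 - 1) = 1 + (101/732)*y + (-1/144)*y^2 + ...; c4 = 101/732.
S_5 = c4*y/(S_4 - 1) = 1 + (61/1212)*y + (-2867/489648)*y^2 + ...; c5 = 61/1212.
S_6 = c5*y/(S_5 - 1) = 1 + (47/404)*y + (-1/144)*y^2 + ...; c6 = 47/404.
S_7 = c6*y/(S_6 - 1) = 1 + (101/1692)*y + ...; c7 = 101/1692.

The regular C-fraction coefficients are [21/13, -10/63, 61/252, 7/244, 101/732, 61/1212, 47/404, 101/1692].


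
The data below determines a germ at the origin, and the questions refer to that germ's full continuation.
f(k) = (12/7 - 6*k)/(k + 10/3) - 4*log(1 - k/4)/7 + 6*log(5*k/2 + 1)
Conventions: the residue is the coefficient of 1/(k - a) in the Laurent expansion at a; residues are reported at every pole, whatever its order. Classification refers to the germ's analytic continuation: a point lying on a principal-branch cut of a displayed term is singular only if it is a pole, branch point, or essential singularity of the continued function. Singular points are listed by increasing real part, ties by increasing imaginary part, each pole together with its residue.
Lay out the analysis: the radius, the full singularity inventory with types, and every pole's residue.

Radius of convergence at 0: 2/5.
At -10/3: a pole of order 1; residue 152/7.
At -2/5: a logarithmic branch point.
At 4: a logarithmic branch point.

Denominator factor (k + 10/3): pole of order 1 at -10/3, modulus 10/3.
Branch term (6)*log(1 - k/(-2/5)): its argument vanishes at k = -2/5, a logarithmic branch point, modulus 2/5.
Branch term (-4/7)*log(1 - k/(4)): its argument vanishes at k = 4, a logarithmic branch point, modulus 4.
The radius of convergence is the smallest modulus among the singular points: 2/5.
The branch terms are analytic at -10/3 and contribute nothing to the residue; only the rational part matters.
At the order-1 pole -10/3 set g(k) = (k - (-10/3))*(rational part) = 12/7 - 6*k.
Simple pole: residue = g(a) at a = -10/3, which is 152/7.
List the singular points by increasing real part (a conjugate pair: the negative imaginary part first).


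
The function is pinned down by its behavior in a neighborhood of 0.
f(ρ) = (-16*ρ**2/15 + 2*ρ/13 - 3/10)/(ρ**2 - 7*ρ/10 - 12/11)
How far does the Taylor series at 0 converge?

The radius of convergence is -7/20 + (1/220)*sqrt(58729).

Denominator factor (ρ**2 - 7*ρ/10 - 12/11): discriminant 5339/1100, real irrational roots 7/20 + (1/220)*sqrt(58729) and 7/20 - (1/220)*sqrt(58729); poles of order 1, moduli 7/20 + (1/220)*sqrt(58729) and -7/20 + (1/220)*sqrt(58729).
The radius of convergence is the smallest modulus among the singular points: -7/20 + (1/220)*sqrt(58729).


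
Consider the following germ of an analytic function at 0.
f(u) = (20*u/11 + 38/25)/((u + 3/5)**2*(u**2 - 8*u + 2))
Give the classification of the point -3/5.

The denominator factor u + 3/5 vanishes at -3/5 and appears to the power 2; the numerator there equals 118/275, nonzero, and no other factor vanishes.
Hence a pole whose order is the multiplicity, 2.

The point is a pole of order 2.


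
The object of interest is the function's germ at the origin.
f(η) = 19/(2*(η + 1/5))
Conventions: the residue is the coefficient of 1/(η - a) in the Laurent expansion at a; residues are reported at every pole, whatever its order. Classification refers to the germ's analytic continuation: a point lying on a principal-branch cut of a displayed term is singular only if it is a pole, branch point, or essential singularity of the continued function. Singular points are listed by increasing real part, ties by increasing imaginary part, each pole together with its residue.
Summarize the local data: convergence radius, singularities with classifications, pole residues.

Denominator factor (η + 1/5): pole of order 1 at -1/5, modulus 1/5.
The radius of convergence is the smallest modulus among the singular points: 1/5.
At the order-1 pole -1/5 set g(η) = (η - (-1/5))*f(η) = 19/2.
Simple pole: residue = g(a) at a = -1/5, which is 19/2.

Radius of convergence at 0: 1/5.
At -1/5: a pole of order 1; residue 19/2.


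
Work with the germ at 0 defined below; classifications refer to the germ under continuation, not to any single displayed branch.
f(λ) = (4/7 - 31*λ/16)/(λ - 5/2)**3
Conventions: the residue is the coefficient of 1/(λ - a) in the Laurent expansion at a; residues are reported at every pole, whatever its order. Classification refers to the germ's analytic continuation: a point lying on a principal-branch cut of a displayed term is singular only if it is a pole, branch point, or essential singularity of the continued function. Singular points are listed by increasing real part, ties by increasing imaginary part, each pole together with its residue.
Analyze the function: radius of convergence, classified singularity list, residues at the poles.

Denominator factor (λ - 5/2)^3: pole of order 3 at 5/2, modulus 5/2.
The radius of convergence is the smallest modulus among the singular points: 5/2.
At the order-3 pole 5/2 set g(λ) = (λ - (5/2))^3*f(λ) = 4/7 - 31*λ/16.
Order-3 pole: residue = g''(a)/2; g''(5/2) = 0, so the residue is 0.

Radius of convergence at 0: 5/2.
At 5/2: a pole of order 3; residue 0.


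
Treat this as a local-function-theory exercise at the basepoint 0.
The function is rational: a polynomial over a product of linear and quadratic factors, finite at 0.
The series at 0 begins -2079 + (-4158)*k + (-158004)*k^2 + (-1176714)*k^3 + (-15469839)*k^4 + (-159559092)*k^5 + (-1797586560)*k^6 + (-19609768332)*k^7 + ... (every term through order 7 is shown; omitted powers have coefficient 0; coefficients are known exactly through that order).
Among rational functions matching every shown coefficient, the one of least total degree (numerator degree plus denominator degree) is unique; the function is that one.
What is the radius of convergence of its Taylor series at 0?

No rational of total degree below 4 reproduces all 8 coefficients; solving the [0/4] Pade equations on them gives f(k) = 7/((k - 1/11)*(k + 1/3)**3), whose expansion matches every shown term.
Denominator factor (k + 1/3)^3: pole of order 3 at -1/3, modulus 1/3.
Denominator factor (k - 1/11): pole of order 1 at 1/11, modulus 1/11.
The radius of convergence is the smallest modulus among the singular points: 1/11.

The radius of convergence is 1/11.


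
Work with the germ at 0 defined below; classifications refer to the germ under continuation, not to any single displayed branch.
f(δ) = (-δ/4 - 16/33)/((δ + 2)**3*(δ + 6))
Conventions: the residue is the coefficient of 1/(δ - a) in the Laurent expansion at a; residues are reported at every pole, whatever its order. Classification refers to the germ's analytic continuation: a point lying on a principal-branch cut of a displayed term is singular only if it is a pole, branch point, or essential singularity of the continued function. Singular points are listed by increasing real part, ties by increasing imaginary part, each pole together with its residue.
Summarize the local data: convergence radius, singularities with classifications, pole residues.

Denominator factor (δ + 2)^3: pole of order 3 at -2, modulus 2.
Denominator factor (δ + 6): pole of order 1 at -6, modulus 6.
The radius of convergence is the smallest modulus among the singular points: 2.
At the order-1 pole -6 set g(δ) = (δ - (-6))*f(δ) = (-δ/4 - 16/33)/(δ + 2)**3.
Simple pole: residue = g(a) at a = -6, which is -67/4224.
At the order-3 pole -2 set g(δ) = (δ - (-2))^3*f(δ) = (-δ/4 - 16/33)/(δ + 6).
Order-3 pole: residue = g''(a)/2; g''(-2) = 67/2112, so the residue is 67/4224.
List the singular points by increasing real part (a conjugate pair: the negative imaginary part first).

Radius of convergence at 0: 2.
At -6: a pole of order 1; residue -67/4224.
At -2: a pole of order 3; residue 67/4224.


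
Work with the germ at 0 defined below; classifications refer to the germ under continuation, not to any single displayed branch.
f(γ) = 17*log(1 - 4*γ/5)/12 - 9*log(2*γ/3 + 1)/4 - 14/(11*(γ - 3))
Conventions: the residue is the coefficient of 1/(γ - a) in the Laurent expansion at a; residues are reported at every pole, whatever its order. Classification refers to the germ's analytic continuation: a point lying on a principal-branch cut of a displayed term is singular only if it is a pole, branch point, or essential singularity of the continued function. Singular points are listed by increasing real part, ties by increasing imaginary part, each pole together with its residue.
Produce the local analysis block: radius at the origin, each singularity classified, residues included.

Radius of convergence at 0: 5/4.
At -3/2: a logarithmic branch point.
At 5/4: a logarithmic branch point.
At 3: a pole of order 1; residue -14/11.

Denominator factor (γ - 3): pole of order 1 at 3, modulus 3.
Branch term (-9/4)*log(1 - γ/(-3/2)): its argument vanishes at γ = -3/2, a logarithmic branch point, modulus 3/2.
Branch term (17/12)*log(1 - γ/(5/4)): its argument vanishes at γ = 5/4, a logarithmic branch point, modulus 5/4.
The radius of convergence is the smallest modulus among the singular points: 5/4.
The branch terms are analytic at 3 and contribute nothing to the residue; only the rational part matters.
At the order-1 pole 3 set g(γ) = (γ - (3))*(rational part) = -14/11.
Simple pole: residue = g(a) at a = 3, which is -14/11.
List the singular points by increasing real part (a conjugate pair: the negative imaginary part first).
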